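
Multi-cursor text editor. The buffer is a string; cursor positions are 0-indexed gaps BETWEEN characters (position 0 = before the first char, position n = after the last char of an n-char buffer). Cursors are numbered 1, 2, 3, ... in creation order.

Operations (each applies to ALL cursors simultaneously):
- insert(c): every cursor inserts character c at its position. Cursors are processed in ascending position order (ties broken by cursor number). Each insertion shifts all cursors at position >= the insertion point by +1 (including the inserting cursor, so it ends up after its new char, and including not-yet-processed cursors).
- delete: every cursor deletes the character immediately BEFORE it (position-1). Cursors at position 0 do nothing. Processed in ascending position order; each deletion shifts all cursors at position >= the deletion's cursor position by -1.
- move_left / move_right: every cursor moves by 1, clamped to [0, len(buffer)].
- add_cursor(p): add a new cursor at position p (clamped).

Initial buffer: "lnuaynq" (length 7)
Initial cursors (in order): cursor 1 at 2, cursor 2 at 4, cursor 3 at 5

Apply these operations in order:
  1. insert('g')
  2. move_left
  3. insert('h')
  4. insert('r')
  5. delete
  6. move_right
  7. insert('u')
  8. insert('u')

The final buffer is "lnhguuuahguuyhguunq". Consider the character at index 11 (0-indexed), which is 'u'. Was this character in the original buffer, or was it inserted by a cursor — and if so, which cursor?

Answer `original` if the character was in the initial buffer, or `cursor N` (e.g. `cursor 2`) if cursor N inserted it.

Answer: cursor 2

Derivation:
After op 1 (insert('g')): buffer="lnguagygnq" (len 10), cursors c1@3 c2@6 c3@8, authorship ..1..2.3..
After op 2 (move_left): buffer="lnguagygnq" (len 10), cursors c1@2 c2@5 c3@7, authorship ..1..2.3..
After op 3 (insert('h')): buffer="lnhguahgyhgnq" (len 13), cursors c1@3 c2@7 c3@10, authorship ..11..22.33..
After op 4 (insert('r')): buffer="lnhrguahrgyhrgnq" (len 16), cursors c1@4 c2@9 c3@13, authorship ..111..222.333..
After op 5 (delete): buffer="lnhguahgyhgnq" (len 13), cursors c1@3 c2@7 c3@10, authorship ..11..22.33..
After op 6 (move_right): buffer="lnhguahgyhgnq" (len 13), cursors c1@4 c2@8 c3@11, authorship ..11..22.33..
After op 7 (insert('u')): buffer="lnhguuahguyhgunq" (len 16), cursors c1@5 c2@10 c3@14, authorship ..111..222.333..
After op 8 (insert('u')): buffer="lnhguuuahguuyhguunq" (len 19), cursors c1@6 c2@12 c3@17, authorship ..1111..2222.3333..
Authorship (.=original, N=cursor N): . . 1 1 1 1 . . 2 2 2 2 . 3 3 3 3 . .
Index 11: author = 2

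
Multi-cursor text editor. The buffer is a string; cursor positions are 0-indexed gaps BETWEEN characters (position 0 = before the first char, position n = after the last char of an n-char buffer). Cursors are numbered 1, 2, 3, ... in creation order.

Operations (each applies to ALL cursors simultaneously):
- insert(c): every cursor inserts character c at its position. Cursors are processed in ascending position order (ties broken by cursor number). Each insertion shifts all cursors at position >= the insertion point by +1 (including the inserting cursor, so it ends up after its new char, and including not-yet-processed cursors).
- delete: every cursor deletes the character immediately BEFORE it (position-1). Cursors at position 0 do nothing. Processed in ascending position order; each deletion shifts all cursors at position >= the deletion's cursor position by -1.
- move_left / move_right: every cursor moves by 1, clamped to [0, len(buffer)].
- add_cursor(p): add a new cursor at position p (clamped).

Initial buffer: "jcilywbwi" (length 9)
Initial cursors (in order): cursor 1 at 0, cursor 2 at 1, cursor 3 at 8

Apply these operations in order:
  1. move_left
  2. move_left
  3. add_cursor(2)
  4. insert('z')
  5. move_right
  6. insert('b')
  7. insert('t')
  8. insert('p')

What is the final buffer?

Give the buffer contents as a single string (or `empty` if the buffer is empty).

Answer: zzjbbttppczibtplywzbbtpwi

Derivation:
After op 1 (move_left): buffer="jcilywbwi" (len 9), cursors c1@0 c2@0 c3@7, authorship .........
After op 2 (move_left): buffer="jcilywbwi" (len 9), cursors c1@0 c2@0 c3@6, authorship .........
After op 3 (add_cursor(2)): buffer="jcilywbwi" (len 9), cursors c1@0 c2@0 c4@2 c3@6, authorship .........
After op 4 (insert('z')): buffer="zzjczilywzbwi" (len 13), cursors c1@2 c2@2 c4@5 c3@10, authorship 12..4....3...
After op 5 (move_right): buffer="zzjczilywzbwi" (len 13), cursors c1@3 c2@3 c4@6 c3@11, authorship 12..4....3...
After op 6 (insert('b')): buffer="zzjbbcziblywzbbwi" (len 17), cursors c1@5 c2@5 c4@9 c3@15, authorship 12.12.4.4...3.3..
After op 7 (insert('t')): buffer="zzjbbttczibtlywzbbtwi" (len 21), cursors c1@7 c2@7 c4@12 c3@19, authorship 12.1212.4.44...3.33..
After op 8 (insert('p')): buffer="zzjbbttppczibtplywzbbtpwi" (len 25), cursors c1@9 c2@9 c4@15 c3@23, authorship 12.121212.4.444...3.333..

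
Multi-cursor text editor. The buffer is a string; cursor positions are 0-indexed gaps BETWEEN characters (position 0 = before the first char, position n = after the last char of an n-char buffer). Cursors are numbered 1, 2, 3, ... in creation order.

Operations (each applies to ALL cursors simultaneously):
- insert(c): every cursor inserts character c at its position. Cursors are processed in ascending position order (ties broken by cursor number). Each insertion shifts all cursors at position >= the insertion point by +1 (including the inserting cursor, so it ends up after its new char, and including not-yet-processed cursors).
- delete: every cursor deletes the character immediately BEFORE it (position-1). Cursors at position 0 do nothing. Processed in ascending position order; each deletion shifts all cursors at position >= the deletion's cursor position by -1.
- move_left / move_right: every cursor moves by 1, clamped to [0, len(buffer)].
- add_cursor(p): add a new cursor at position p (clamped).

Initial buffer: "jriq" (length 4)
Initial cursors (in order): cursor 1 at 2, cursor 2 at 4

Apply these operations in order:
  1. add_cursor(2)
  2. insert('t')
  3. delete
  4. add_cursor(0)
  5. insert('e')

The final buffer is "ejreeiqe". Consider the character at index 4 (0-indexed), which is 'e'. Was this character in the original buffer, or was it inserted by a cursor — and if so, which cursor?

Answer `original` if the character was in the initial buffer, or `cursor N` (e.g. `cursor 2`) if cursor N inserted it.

Answer: cursor 3

Derivation:
After op 1 (add_cursor(2)): buffer="jriq" (len 4), cursors c1@2 c3@2 c2@4, authorship ....
After op 2 (insert('t')): buffer="jrttiqt" (len 7), cursors c1@4 c3@4 c2@7, authorship ..13..2
After op 3 (delete): buffer="jriq" (len 4), cursors c1@2 c3@2 c2@4, authorship ....
After op 4 (add_cursor(0)): buffer="jriq" (len 4), cursors c4@0 c1@2 c3@2 c2@4, authorship ....
After op 5 (insert('e')): buffer="ejreeiqe" (len 8), cursors c4@1 c1@5 c3@5 c2@8, authorship 4..13..2
Authorship (.=original, N=cursor N): 4 . . 1 3 . . 2
Index 4: author = 3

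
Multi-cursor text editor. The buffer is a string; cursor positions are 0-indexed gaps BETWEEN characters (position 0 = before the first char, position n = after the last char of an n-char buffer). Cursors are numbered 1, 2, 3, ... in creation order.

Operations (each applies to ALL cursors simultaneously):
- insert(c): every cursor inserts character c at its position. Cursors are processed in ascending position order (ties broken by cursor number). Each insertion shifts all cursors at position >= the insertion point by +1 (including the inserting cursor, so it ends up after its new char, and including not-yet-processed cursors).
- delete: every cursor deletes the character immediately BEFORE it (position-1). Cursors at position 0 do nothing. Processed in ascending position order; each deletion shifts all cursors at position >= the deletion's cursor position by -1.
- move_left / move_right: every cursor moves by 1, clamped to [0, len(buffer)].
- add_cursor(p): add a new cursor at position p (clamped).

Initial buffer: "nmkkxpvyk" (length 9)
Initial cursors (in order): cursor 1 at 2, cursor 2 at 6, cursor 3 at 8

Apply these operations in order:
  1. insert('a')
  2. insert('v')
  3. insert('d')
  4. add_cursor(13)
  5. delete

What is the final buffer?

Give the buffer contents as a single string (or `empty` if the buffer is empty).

Answer: nmavkkxpavyavk

Derivation:
After op 1 (insert('a')): buffer="nmakkxpavyak" (len 12), cursors c1@3 c2@8 c3@11, authorship ..1....2..3.
After op 2 (insert('v')): buffer="nmavkkxpavvyavk" (len 15), cursors c1@4 c2@10 c3@14, authorship ..11....22..33.
After op 3 (insert('d')): buffer="nmavdkkxpavdvyavdk" (len 18), cursors c1@5 c2@12 c3@17, authorship ..111....222..333.
After op 4 (add_cursor(13)): buffer="nmavdkkxpavdvyavdk" (len 18), cursors c1@5 c2@12 c4@13 c3@17, authorship ..111....222..333.
After op 5 (delete): buffer="nmavkkxpavyavk" (len 14), cursors c1@4 c2@10 c4@10 c3@13, authorship ..11....22.33.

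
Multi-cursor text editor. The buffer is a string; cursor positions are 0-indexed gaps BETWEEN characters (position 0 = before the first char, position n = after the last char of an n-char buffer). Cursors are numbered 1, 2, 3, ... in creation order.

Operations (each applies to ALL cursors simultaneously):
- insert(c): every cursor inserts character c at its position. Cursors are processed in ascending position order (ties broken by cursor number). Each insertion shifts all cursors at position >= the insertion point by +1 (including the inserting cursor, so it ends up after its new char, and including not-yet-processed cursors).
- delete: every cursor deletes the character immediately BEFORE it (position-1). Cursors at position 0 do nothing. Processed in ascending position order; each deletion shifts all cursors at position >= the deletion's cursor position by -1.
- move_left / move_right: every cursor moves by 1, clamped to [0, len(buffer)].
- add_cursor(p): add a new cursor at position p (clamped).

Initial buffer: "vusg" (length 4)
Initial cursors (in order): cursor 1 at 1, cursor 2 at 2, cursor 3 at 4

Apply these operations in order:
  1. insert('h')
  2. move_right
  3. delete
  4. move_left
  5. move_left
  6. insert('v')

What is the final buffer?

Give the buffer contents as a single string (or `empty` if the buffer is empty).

Answer: vvvhvhg

Derivation:
After op 1 (insert('h')): buffer="vhuhsgh" (len 7), cursors c1@2 c2@4 c3@7, authorship .1.2..3
After op 2 (move_right): buffer="vhuhsgh" (len 7), cursors c1@3 c2@5 c3@7, authorship .1.2..3
After op 3 (delete): buffer="vhhg" (len 4), cursors c1@2 c2@3 c3@4, authorship .12.
After op 4 (move_left): buffer="vhhg" (len 4), cursors c1@1 c2@2 c3@3, authorship .12.
After op 5 (move_left): buffer="vhhg" (len 4), cursors c1@0 c2@1 c3@2, authorship .12.
After op 6 (insert('v')): buffer="vvvhvhg" (len 7), cursors c1@1 c2@3 c3@5, authorship 1.2132.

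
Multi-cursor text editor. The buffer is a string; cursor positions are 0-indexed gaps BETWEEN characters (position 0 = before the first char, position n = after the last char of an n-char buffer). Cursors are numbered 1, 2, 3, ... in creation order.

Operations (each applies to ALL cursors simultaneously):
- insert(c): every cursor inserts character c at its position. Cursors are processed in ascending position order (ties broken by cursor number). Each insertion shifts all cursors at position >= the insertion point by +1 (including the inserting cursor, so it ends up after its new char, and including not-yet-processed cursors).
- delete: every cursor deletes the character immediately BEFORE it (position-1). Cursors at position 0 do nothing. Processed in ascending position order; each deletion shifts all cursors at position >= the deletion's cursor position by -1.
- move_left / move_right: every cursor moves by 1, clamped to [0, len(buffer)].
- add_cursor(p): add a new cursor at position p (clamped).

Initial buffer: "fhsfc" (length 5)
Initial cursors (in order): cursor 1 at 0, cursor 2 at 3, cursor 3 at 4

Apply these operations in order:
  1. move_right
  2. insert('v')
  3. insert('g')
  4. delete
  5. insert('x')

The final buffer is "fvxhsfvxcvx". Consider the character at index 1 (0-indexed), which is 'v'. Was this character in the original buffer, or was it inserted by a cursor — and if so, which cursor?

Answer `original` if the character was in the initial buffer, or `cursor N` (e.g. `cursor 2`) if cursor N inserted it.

After op 1 (move_right): buffer="fhsfc" (len 5), cursors c1@1 c2@4 c3@5, authorship .....
After op 2 (insert('v')): buffer="fvhsfvcv" (len 8), cursors c1@2 c2@6 c3@8, authorship .1...2.3
After op 3 (insert('g')): buffer="fvghsfvgcvg" (len 11), cursors c1@3 c2@8 c3@11, authorship .11...22.33
After op 4 (delete): buffer="fvhsfvcv" (len 8), cursors c1@2 c2@6 c3@8, authorship .1...2.3
After op 5 (insert('x')): buffer="fvxhsfvxcvx" (len 11), cursors c1@3 c2@8 c3@11, authorship .11...22.33
Authorship (.=original, N=cursor N): . 1 1 . . . 2 2 . 3 3
Index 1: author = 1

Answer: cursor 1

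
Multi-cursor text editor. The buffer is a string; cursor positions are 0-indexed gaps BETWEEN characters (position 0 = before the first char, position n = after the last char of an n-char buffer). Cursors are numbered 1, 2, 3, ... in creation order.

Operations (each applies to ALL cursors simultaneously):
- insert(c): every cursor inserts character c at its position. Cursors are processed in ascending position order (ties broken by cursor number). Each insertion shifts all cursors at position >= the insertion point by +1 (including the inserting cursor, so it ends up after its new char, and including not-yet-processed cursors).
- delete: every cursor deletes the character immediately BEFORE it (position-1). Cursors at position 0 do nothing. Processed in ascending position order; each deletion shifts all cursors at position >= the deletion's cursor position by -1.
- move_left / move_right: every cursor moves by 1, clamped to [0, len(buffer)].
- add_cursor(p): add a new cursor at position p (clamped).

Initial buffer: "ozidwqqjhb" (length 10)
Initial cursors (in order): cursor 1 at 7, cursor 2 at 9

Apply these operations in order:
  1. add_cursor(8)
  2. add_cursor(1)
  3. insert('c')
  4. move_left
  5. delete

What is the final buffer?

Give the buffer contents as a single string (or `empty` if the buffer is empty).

After op 1 (add_cursor(8)): buffer="ozidwqqjhb" (len 10), cursors c1@7 c3@8 c2@9, authorship ..........
After op 2 (add_cursor(1)): buffer="ozidwqqjhb" (len 10), cursors c4@1 c1@7 c3@8 c2@9, authorship ..........
After op 3 (insert('c')): buffer="oczidwqqcjchcb" (len 14), cursors c4@2 c1@9 c3@11 c2@13, authorship .4......1.3.2.
After op 4 (move_left): buffer="oczidwqqcjchcb" (len 14), cursors c4@1 c1@8 c3@10 c2@12, authorship .4......1.3.2.
After op 5 (delete): buffer="czidwqcccb" (len 10), cursors c4@0 c1@6 c3@7 c2@8, authorship 4.....132.

Answer: czidwqcccb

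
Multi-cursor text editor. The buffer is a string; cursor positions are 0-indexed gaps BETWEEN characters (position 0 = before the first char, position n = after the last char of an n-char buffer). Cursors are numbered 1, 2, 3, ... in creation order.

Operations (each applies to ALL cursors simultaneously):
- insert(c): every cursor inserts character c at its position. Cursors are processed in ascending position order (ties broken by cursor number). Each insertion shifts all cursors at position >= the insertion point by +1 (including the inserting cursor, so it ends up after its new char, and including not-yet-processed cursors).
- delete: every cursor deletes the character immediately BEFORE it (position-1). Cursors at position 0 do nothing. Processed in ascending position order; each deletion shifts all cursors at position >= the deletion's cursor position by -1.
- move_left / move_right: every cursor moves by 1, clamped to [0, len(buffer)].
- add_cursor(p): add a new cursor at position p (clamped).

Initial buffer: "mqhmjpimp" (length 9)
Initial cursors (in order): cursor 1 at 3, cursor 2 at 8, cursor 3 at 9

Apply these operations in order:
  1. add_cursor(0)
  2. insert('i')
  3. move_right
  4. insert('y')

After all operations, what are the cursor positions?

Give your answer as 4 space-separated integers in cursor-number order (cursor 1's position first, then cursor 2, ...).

Answer: 8 15 17 3

Derivation:
After op 1 (add_cursor(0)): buffer="mqhmjpimp" (len 9), cursors c4@0 c1@3 c2@8 c3@9, authorship .........
After op 2 (insert('i')): buffer="imqhimjpimipi" (len 13), cursors c4@1 c1@5 c2@11 c3@13, authorship 4...1.....2.3
After op 3 (move_right): buffer="imqhimjpimipi" (len 13), cursors c4@2 c1@6 c2@12 c3@13, authorship 4...1.....2.3
After op 4 (insert('y')): buffer="imyqhimyjpimipyiy" (len 17), cursors c4@3 c1@8 c2@15 c3@17, authorship 4.4..1.1....2.233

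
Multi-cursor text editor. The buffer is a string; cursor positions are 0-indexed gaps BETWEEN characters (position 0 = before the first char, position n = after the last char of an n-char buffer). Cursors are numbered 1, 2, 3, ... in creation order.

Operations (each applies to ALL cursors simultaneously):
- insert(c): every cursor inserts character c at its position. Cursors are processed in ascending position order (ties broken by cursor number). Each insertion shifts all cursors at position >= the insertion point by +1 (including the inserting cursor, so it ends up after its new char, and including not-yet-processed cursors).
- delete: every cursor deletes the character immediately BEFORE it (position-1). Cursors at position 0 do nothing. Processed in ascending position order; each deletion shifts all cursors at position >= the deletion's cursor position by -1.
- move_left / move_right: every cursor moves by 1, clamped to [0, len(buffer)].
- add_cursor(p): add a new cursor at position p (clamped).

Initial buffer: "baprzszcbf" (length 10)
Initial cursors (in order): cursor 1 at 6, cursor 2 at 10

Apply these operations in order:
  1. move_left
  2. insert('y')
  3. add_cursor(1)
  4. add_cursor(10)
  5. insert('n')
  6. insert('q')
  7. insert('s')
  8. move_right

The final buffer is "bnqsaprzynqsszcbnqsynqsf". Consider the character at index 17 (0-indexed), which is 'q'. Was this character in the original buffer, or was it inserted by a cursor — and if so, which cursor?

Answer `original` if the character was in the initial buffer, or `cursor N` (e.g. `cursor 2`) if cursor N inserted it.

After op 1 (move_left): buffer="baprzszcbf" (len 10), cursors c1@5 c2@9, authorship ..........
After op 2 (insert('y')): buffer="baprzyszcbyf" (len 12), cursors c1@6 c2@11, authorship .....1....2.
After op 3 (add_cursor(1)): buffer="baprzyszcbyf" (len 12), cursors c3@1 c1@6 c2@11, authorship .....1....2.
After op 4 (add_cursor(10)): buffer="baprzyszcbyf" (len 12), cursors c3@1 c1@6 c4@10 c2@11, authorship .....1....2.
After op 5 (insert('n')): buffer="bnaprzynszcbnynf" (len 16), cursors c3@2 c1@8 c4@13 c2@15, authorship .3....11....422.
After op 6 (insert('q')): buffer="bnqaprzynqszcbnqynqf" (len 20), cursors c3@3 c1@10 c4@16 c2@19, authorship .33....111....44222.
After op 7 (insert('s')): buffer="bnqsaprzynqsszcbnqsynqsf" (len 24), cursors c3@4 c1@12 c4@19 c2@23, authorship .333....1111....4442222.
After op 8 (move_right): buffer="bnqsaprzynqsszcbnqsynqsf" (len 24), cursors c3@5 c1@13 c4@20 c2@24, authorship .333....1111....4442222.
Authorship (.=original, N=cursor N): . 3 3 3 . . . . 1 1 1 1 . . . . 4 4 4 2 2 2 2 .
Index 17: author = 4

Answer: cursor 4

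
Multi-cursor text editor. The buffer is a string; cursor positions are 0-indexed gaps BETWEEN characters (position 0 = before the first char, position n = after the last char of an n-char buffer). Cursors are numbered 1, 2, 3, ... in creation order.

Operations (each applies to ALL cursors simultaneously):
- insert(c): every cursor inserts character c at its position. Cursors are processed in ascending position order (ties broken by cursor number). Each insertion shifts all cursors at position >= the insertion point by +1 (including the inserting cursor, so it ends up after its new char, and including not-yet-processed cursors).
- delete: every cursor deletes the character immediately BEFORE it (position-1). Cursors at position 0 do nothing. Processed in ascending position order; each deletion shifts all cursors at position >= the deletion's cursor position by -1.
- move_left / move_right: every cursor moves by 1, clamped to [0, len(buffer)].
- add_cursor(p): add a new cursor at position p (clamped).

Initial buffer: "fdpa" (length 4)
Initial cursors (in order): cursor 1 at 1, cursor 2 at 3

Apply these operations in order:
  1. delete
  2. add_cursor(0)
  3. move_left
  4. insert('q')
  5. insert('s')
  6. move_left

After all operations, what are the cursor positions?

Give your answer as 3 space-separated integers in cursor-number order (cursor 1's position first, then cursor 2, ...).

Answer: 5 5 5

Derivation:
After op 1 (delete): buffer="da" (len 2), cursors c1@0 c2@1, authorship ..
After op 2 (add_cursor(0)): buffer="da" (len 2), cursors c1@0 c3@0 c2@1, authorship ..
After op 3 (move_left): buffer="da" (len 2), cursors c1@0 c2@0 c3@0, authorship ..
After op 4 (insert('q')): buffer="qqqda" (len 5), cursors c1@3 c2@3 c3@3, authorship 123..
After op 5 (insert('s')): buffer="qqqsssda" (len 8), cursors c1@6 c2@6 c3@6, authorship 123123..
After op 6 (move_left): buffer="qqqsssda" (len 8), cursors c1@5 c2@5 c3@5, authorship 123123..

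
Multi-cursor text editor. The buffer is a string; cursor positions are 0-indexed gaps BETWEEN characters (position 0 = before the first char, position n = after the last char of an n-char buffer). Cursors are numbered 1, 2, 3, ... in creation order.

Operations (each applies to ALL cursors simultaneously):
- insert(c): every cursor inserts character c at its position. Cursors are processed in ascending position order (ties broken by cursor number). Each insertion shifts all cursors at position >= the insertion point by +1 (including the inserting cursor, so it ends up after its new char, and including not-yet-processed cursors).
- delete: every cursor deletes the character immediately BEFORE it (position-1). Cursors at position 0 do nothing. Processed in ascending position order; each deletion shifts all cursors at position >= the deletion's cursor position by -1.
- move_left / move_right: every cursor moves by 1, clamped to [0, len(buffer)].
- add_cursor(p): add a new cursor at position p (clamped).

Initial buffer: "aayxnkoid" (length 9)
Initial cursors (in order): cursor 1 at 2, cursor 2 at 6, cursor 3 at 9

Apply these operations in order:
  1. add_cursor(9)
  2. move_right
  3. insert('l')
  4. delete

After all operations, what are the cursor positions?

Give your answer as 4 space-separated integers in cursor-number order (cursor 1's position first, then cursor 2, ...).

After op 1 (add_cursor(9)): buffer="aayxnkoid" (len 9), cursors c1@2 c2@6 c3@9 c4@9, authorship .........
After op 2 (move_right): buffer="aayxnkoid" (len 9), cursors c1@3 c2@7 c3@9 c4@9, authorship .........
After op 3 (insert('l')): buffer="aaylxnkolidll" (len 13), cursors c1@4 c2@9 c3@13 c4@13, authorship ...1....2..34
After op 4 (delete): buffer="aayxnkoid" (len 9), cursors c1@3 c2@7 c3@9 c4@9, authorship .........

Answer: 3 7 9 9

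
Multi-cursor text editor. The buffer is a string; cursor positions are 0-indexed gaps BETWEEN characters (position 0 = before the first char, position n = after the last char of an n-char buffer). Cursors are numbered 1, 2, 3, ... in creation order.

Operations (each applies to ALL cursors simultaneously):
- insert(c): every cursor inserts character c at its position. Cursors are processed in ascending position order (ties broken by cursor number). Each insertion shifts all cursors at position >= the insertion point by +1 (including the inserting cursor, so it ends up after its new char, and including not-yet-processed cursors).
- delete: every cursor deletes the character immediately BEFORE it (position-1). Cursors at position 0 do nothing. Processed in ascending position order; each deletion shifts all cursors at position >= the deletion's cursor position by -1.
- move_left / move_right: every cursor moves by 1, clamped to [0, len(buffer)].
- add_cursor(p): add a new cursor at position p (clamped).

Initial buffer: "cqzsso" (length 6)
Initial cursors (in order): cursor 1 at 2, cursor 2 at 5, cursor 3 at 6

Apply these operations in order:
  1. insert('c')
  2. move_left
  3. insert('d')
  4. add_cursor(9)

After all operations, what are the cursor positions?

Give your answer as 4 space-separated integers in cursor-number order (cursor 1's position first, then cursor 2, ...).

After op 1 (insert('c')): buffer="cqczsscoc" (len 9), cursors c1@3 c2@7 c3@9, authorship ..1...2.3
After op 2 (move_left): buffer="cqczsscoc" (len 9), cursors c1@2 c2@6 c3@8, authorship ..1...2.3
After op 3 (insert('d')): buffer="cqdczssdcodc" (len 12), cursors c1@3 c2@8 c3@11, authorship ..11...22.33
After op 4 (add_cursor(9)): buffer="cqdczssdcodc" (len 12), cursors c1@3 c2@8 c4@9 c3@11, authorship ..11...22.33

Answer: 3 8 11 9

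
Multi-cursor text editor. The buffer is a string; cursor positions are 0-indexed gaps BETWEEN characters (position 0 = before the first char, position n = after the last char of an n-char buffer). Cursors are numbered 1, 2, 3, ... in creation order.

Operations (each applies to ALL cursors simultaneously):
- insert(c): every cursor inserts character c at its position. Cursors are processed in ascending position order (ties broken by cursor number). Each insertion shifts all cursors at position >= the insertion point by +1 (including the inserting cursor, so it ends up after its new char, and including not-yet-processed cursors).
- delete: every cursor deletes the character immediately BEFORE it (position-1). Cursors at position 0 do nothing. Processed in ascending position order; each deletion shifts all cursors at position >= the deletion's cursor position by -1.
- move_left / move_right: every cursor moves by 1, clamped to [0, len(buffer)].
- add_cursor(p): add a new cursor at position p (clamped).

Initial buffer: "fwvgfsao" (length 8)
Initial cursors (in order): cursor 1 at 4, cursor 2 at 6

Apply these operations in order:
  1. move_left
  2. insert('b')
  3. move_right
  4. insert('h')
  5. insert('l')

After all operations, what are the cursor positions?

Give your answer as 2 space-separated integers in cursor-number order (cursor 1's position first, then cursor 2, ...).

After op 1 (move_left): buffer="fwvgfsao" (len 8), cursors c1@3 c2@5, authorship ........
After op 2 (insert('b')): buffer="fwvbgfbsao" (len 10), cursors c1@4 c2@7, authorship ...1..2...
After op 3 (move_right): buffer="fwvbgfbsao" (len 10), cursors c1@5 c2@8, authorship ...1..2...
After op 4 (insert('h')): buffer="fwvbghfbshao" (len 12), cursors c1@6 c2@10, authorship ...1.1.2.2..
After op 5 (insert('l')): buffer="fwvbghlfbshlao" (len 14), cursors c1@7 c2@12, authorship ...1.11.2.22..

Answer: 7 12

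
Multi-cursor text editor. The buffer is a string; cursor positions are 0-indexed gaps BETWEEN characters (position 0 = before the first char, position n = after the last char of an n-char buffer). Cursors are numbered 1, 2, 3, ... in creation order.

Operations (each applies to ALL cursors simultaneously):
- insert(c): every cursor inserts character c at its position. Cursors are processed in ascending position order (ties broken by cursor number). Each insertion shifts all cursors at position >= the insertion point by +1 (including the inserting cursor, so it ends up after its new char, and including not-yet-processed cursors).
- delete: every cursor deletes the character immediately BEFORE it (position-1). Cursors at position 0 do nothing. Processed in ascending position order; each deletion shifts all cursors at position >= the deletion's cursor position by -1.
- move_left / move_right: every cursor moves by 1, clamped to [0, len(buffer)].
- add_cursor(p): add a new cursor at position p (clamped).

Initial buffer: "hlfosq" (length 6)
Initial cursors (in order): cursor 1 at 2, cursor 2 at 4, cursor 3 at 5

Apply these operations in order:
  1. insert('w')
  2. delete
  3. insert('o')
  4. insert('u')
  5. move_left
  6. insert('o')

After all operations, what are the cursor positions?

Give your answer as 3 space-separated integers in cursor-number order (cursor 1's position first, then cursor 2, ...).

Answer: 4 9 13

Derivation:
After op 1 (insert('w')): buffer="hlwfowswq" (len 9), cursors c1@3 c2@6 c3@8, authorship ..1..2.3.
After op 2 (delete): buffer="hlfosq" (len 6), cursors c1@2 c2@4 c3@5, authorship ......
After op 3 (insert('o')): buffer="hlofoosoq" (len 9), cursors c1@3 c2@6 c3@8, authorship ..1..2.3.
After op 4 (insert('u')): buffer="hloufoousouq" (len 12), cursors c1@4 c2@8 c3@11, authorship ..11..22.33.
After op 5 (move_left): buffer="hloufoousouq" (len 12), cursors c1@3 c2@7 c3@10, authorship ..11..22.33.
After op 6 (insert('o')): buffer="hlooufooousoouq" (len 15), cursors c1@4 c2@9 c3@13, authorship ..111..222.333.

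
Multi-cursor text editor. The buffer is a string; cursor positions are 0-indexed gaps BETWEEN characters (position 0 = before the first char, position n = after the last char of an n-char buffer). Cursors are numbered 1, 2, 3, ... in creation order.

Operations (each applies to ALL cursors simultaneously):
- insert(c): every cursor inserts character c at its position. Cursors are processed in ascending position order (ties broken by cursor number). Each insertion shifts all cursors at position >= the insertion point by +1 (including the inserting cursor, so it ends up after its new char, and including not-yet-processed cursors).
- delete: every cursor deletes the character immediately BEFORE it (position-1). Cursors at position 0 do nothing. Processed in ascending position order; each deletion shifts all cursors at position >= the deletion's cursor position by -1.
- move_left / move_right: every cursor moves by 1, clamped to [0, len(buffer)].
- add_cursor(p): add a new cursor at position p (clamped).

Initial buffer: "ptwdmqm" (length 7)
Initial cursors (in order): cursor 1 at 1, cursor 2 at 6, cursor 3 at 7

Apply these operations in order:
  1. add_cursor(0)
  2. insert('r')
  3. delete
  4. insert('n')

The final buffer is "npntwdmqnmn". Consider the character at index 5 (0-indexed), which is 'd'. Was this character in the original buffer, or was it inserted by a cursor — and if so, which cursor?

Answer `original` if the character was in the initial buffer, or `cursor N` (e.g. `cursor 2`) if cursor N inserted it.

Answer: original

Derivation:
After op 1 (add_cursor(0)): buffer="ptwdmqm" (len 7), cursors c4@0 c1@1 c2@6 c3@7, authorship .......
After op 2 (insert('r')): buffer="rprtwdmqrmr" (len 11), cursors c4@1 c1@3 c2@9 c3@11, authorship 4.1.....2.3
After op 3 (delete): buffer="ptwdmqm" (len 7), cursors c4@0 c1@1 c2@6 c3@7, authorship .......
After op 4 (insert('n')): buffer="npntwdmqnmn" (len 11), cursors c4@1 c1@3 c2@9 c3@11, authorship 4.1.....2.3
Authorship (.=original, N=cursor N): 4 . 1 . . . . . 2 . 3
Index 5: author = original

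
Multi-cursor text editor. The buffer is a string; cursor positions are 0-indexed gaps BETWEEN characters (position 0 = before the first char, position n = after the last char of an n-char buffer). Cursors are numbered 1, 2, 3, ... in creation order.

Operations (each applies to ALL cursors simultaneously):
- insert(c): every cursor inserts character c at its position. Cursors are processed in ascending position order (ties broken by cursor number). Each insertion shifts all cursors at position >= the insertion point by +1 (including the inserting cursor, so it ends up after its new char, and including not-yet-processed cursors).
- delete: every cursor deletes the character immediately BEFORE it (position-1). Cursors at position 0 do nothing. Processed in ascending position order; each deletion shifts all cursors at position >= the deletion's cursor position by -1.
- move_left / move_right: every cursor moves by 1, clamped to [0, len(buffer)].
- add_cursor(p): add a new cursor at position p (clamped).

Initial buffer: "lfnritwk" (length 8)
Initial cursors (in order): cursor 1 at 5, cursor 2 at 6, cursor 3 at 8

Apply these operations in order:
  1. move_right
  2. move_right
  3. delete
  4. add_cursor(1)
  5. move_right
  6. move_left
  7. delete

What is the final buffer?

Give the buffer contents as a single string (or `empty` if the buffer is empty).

Answer: i

Derivation:
After op 1 (move_right): buffer="lfnritwk" (len 8), cursors c1@6 c2@7 c3@8, authorship ........
After op 2 (move_right): buffer="lfnritwk" (len 8), cursors c1@7 c2@8 c3@8, authorship ........
After op 3 (delete): buffer="lfnri" (len 5), cursors c1@5 c2@5 c3@5, authorship .....
After op 4 (add_cursor(1)): buffer="lfnri" (len 5), cursors c4@1 c1@5 c2@5 c3@5, authorship .....
After op 5 (move_right): buffer="lfnri" (len 5), cursors c4@2 c1@5 c2@5 c3@5, authorship .....
After op 6 (move_left): buffer="lfnri" (len 5), cursors c4@1 c1@4 c2@4 c3@4, authorship .....
After op 7 (delete): buffer="i" (len 1), cursors c1@0 c2@0 c3@0 c4@0, authorship .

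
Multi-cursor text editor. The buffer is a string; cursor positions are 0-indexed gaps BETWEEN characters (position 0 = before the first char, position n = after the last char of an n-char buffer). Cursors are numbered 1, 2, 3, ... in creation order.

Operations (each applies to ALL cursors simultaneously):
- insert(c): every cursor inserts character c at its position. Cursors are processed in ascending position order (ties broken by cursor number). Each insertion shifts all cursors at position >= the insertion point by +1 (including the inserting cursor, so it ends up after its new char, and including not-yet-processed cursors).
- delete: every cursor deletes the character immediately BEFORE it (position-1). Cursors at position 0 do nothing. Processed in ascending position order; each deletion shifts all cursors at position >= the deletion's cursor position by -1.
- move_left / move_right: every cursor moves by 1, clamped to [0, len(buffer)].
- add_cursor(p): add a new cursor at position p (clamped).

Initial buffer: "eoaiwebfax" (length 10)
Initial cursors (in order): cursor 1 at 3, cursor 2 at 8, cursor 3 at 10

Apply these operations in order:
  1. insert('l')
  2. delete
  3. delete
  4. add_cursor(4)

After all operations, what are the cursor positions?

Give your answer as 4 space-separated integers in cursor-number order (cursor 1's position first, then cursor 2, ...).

Answer: 2 6 7 4

Derivation:
After op 1 (insert('l')): buffer="eoaliwebflaxl" (len 13), cursors c1@4 c2@10 c3@13, authorship ...1.....2..3
After op 2 (delete): buffer="eoaiwebfax" (len 10), cursors c1@3 c2@8 c3@10, authorship ..........
After op 3 (delete): buffer="eoiweba" (len 7), cursors c1@2 c2@6 c3@7, authorship .......
After op 4 (add_cursor(4)): buffer="eoiweba" (len 7), cursors c1@2 c4@4 c2@6 c3@7, authorship .......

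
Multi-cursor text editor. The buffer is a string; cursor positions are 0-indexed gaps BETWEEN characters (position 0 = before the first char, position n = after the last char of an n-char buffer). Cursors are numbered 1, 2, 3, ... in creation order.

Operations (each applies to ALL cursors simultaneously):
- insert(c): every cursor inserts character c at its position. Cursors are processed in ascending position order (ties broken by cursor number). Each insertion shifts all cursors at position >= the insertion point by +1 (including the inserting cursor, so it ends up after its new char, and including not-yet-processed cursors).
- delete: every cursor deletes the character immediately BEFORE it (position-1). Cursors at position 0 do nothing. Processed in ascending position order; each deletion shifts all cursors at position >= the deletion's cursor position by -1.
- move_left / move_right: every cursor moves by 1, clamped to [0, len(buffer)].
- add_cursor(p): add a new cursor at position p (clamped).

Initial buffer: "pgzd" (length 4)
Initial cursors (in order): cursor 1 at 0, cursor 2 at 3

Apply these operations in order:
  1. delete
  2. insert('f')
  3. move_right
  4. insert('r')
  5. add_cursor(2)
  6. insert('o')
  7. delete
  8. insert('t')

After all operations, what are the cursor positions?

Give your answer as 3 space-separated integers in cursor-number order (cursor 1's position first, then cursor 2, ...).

After op 1 (delete): buffer="pgd" (len 3), cursors c1@0 c2@2, authorship ...
After op 2 (insert('f')): buffer="fpgfd" (len 5), cursors c1@1 c2@4, authorship 1..2.
After op 3 (move_right): buffer="fpgfd" (len 5), cursors c1@2 c2@5, authorship 1..2.
After op 4 (insert('r')): buffer="fprgfdr" (len 7), cursors c1@3 c2@7, authorship 1.1.2.2
After op 5 (add_cursor(2)): buffer="fprgfdr" (len 7), cursors c3@2 c1@3 c2@7, authorship 1.1.2.2
After op 6 (insert('o')): buffer="fporogfdro" (len 10), cursors c3@3 c1@5 c2@10, authorship 1.311.2.22
After op 7 (delete): buffer="fprgfdr" (len 7), cursors c3@2 c1@3 c2@7, authorship 1.1.2.2
After op 8 (insert('t')): buffer="fptrtgfdrt" (len 10), cursors c3@3 c1@5 c2@10, authorship 1.311.2.22

Answer: 5 10 3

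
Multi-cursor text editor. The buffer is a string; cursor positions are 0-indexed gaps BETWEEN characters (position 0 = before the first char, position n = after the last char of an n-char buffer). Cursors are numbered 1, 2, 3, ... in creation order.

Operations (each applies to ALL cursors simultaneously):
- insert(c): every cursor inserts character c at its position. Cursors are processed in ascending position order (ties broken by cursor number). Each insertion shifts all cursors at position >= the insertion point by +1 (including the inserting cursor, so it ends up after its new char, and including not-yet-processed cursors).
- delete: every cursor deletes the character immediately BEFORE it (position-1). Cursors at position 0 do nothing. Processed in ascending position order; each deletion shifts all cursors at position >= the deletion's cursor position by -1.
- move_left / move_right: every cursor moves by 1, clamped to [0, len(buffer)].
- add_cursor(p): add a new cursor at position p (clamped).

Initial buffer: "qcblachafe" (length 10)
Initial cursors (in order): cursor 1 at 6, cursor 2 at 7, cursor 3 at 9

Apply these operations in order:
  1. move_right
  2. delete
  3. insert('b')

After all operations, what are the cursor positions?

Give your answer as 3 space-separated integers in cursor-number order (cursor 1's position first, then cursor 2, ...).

Answer: 8 8 10

Derivation:
After op 1 (move_right): buffer="qcblachafe" (len 10), cursors c1@7 c2@8 c3@10, authorship ..........
After op 2 (delete): buffer="qcblacf" (len 7), cursors c1@6 c2@6 c3@7, authorship .......
After op 3 (insert('b')): buffer="qcblacbbfb" (len 10), cursors c1@8 c2@8 c3@10, authorship ......12.3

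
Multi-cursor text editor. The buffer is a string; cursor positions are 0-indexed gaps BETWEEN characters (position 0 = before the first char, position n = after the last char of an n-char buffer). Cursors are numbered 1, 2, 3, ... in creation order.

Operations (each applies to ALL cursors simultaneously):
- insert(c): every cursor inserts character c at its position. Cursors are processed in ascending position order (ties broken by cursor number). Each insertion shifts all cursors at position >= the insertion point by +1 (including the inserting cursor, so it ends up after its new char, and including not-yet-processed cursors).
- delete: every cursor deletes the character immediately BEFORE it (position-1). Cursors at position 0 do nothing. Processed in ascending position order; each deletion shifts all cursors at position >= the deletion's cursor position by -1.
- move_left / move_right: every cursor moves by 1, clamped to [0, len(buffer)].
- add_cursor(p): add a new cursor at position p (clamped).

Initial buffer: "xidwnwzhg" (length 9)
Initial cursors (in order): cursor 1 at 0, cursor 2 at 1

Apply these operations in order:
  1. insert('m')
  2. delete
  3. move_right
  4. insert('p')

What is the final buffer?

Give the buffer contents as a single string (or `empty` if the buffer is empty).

After op 1 (insert('m')): buffer="mxmidwnwzhg" (len 11), cursors c1@1 c2@3, authorship 1.2........
After op 2 (delete): buffer="xidwnwzhg" (len 9), cursors c1@0 c2@1, authorship .........
After op 3 (move_right): buffer="xidwnwzhg" (len 9), cursors c1@1 c2@2, authorship .........
After op 4 (insert('p')): buffer="xpipdwnwzhg" (len 11), cursors c1@2 c2@4, authorship .1.2.......

Answer: xpipdwnwzhg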